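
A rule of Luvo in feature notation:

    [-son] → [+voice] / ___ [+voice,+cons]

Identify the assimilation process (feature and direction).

regressive voicing assimilation

The target ([-son], obstruents) acquires [+voice] next to a voiced consonant ([+voice,+cons]) — it takes on the voicing of its neighbour, so the feature that spreads is voicing.
The conditioning segment sits to the right of the focus bar, meaning the trigger follows the segment that changes — regressive assimilation.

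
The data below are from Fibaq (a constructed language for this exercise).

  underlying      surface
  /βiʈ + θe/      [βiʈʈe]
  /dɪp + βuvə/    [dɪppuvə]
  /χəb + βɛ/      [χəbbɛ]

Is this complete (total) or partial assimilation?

The segment that alternates is /θ/, which surfaces as [ʈ] when adjacent to /ʈ/.
The output [ʈ] is identical to the trigger /ʈ/ — every feature (place, manner, voicing) has been copied — so this is total assimilation.
The remaining alternations confirm this: /β/ → [p] after /p/; /β/ → [b] after /b/ — in each case the output is a copy of the preceding consonant.

total assimilation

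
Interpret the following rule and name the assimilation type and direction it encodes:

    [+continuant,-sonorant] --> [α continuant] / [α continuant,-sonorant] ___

progressive manner assimilation

The rule copies [continuant] (continuancy) from the environment onto the target fricatives; since [±continuant] encodes the stop/fricative manner contrast, the assimilating dimension is manner.
The conditioning segment sits to the left of the focus bar, meaning the trigger precedes the segment that changes — progressive assimilation.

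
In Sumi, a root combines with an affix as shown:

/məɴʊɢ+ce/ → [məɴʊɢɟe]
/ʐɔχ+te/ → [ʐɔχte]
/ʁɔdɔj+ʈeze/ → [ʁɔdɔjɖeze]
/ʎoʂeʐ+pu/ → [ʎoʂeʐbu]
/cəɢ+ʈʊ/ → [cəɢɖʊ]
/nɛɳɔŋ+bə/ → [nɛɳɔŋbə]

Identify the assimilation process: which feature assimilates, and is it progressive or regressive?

Underlying /c/ is realised as [ɟ] next to /ɢ/; /ɢ/ itself does not change.
The change voiceless → voiced matches the voicing of the preceding /ɢ/, identifying this as voicing assimilation.
Place and manner are unchanged, so the assimilation is partial, not total.
Checking the remaining alternations: /ʈ/ → [ɖ] after /j/ (voiceless → voiced, matching voiced); /p/ → [b] after /ʐ/ (voiceless → voiced, matching voiced); /ʈ/ → [ɖ] after /ɢ/ (voiceless → voiced, matching voiced) — only voicing changes, and always toward the preceding segment.
Nothing changes in [ʐɔχte], [nɛɳɔŋbə]: there the adjacent consonants already agree in voicing (/t/ and /χ/ are both voiceless; /b/ and /ŋ/ are both voiced), so these forms are consistent with the same rule.
Since the segment that changes follows the conditioning segment, the assimilation is progressive.

progressive voicing assimilation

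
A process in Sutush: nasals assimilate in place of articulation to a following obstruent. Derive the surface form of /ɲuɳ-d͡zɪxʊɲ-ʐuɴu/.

The rule targets /ɳ/ (voiced retroflex nasal), which sits before the trigger /d͡z/ (alveolar).
The voiced alveolar nasal is [n], so /ɳ/ → [n].
At the second juncture, /ɲ/ likewise becomes [ɳ] adjacent to /ʐ/.

[ɲund͡zɪxʊɳʐuɴu]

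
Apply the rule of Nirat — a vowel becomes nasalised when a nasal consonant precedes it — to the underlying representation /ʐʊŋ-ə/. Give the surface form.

/ə/ sits next to the nasal /ŋ/ and is therefore nasalised to [ə̃].

[ʐʊŋə̃]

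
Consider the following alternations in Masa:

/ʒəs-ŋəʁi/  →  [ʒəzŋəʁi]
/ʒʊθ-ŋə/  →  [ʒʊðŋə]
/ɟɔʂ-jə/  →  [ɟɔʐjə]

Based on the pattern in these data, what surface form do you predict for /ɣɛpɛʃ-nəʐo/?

The data show regressive voicing assimilation: /s/ → [z] before /ŋ/; /θ/ → [ð] before /ŋ/; /ʂ/ → [ʐ] before /j/. In each pair only voicing changes, matching the following consonant, while place and manner stay constant.
The rule targets /ʃ/ (voiceless postalveolar fricative), which sits before the trigger /n/ (voiced).
The voiced postalveolar fricative is [ʒ], so /ʃ/ → [ʒ].

[ɣɛpɛʒnəʐo]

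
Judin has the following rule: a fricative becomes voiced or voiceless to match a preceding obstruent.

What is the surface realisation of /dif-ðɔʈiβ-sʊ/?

/ð/ is a voiced dental fricative. The preceding trigger /f/ is voiceless, so /ð/ must become voiceless as well.
The voiceless dental fricative is [θ], so /ð/ → [θ].
The same rule applies at the second boundary: /s/ → [z] next to /β/.

[difθɔʈiβzʊ]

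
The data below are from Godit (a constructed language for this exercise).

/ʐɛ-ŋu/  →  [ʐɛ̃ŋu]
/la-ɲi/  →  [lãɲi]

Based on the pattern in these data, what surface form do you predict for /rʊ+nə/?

[rʊ̃nə]

The data show regressive nasality assimilation (vowel nasalisation): /ɛ/ → [ɛ̃] before /ŋ/; /a/ → [ã] before /ɲ/ — a vowel is nasalised by an immediately following nasal consonant.
/ʊ/ sits next to the nasal /n/ and is therefore nasalised to [ʊ̃].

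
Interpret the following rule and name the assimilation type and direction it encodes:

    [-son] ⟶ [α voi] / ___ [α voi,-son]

The shared variable α links the value of [voi] on the target to the same value on the neighbouring segment, so voicing is the feature that assimilates.
Since the environment is written after the underscore, the trigger follows the target; the direction is regressive.

regressive voicing assimilation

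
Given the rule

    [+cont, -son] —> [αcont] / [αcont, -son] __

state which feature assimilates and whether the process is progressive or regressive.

The shared variable α links the value of [cont] on the target to that of the neighbouring obstruent. [cont] distinguishes stops from fricatives — a manner-of-articulation feature — so this is manner assimilation.
The conditioning segment sits to the left of the focus bar, meaning the trigger precedes the segment that changes — progressive assimilation.

progressive manner assimilation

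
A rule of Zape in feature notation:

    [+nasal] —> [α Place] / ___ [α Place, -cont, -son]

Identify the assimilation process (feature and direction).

regressive place assimilation

The rule copies the place features (abbreviated [Place]) from the environment onto the target, so the assimilating feature is place.
Since the environment is written after the underscore, the trigger follows the target; the direction is regressive.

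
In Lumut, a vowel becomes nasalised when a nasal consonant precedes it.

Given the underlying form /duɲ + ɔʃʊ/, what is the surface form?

The vowel /ɔ/ is adjacent to the preceding nasal /ɲ/, so it acquires [+nasal] and surfaces as [ɔ̃].

[duɲɔ̃ʃʊ]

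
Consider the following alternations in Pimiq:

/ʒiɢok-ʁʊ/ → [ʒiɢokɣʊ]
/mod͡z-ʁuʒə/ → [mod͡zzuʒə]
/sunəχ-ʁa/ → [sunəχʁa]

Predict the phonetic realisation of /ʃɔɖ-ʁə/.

The data show progressive place assimilation: /ʁ/ → [ɣ] after /k/; /ʁ/ → [z] after /d͡z/. In each pair only place changes, matching the preceding consonant, while manner and voice stay constant.
Nothing changes in [sunəχʁa]: there the adjacent consonants already agree in place (/ʁ/ and /χ/ are both uvular), so this form is consistent with the same rule.
/ʁ/ is a voiced uvular fricative. The preceding trigger /ɖ/ is retroflex, so /ʁ/ must become retroflex as well.
A voiced retroflex fricative is [ʐ], so the surface segment is [ʐ].

[ʃɔɖʐə]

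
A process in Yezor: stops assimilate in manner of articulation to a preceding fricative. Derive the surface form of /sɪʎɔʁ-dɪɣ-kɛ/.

[sɪʎɔʁzɪɣxɛ]

The rule targets /d/ (voiced alveolar stop), which sits after the trigger /ʁ/ (fricative).
The voiced alveolar fricative is [z], so /d/ → [z].
At the second juncture, /k/ likewise becomes [x] adjacent to /ɣ/.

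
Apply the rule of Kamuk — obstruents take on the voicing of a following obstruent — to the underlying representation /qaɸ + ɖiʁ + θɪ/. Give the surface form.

/ɸ/ is a voiceless bilabial fricative. The following trigger /ɖ/ is voiced, so /ɸ/ must become voiced as well.
Changing only its voicing to voiced gives [β] — the voiced bilabial fricative.
At the second juncture, /ʁ/ likewise becomes [χ] adjacent to /θ/.

[qaβɖiχθɪ]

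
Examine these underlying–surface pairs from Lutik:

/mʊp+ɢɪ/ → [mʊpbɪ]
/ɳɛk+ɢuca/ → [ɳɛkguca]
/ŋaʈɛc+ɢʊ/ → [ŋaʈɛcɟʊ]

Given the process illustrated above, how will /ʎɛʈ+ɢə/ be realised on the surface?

[ʎɛʈɖə]

The data show progressive place assimilation: /ɢ/ → [b] after /p/; /ɢ/ → [g] after /k/; /ɢ/ → [ɟ] after /c/. In each pair only place changes, matching the preceding consonant, while manner and voice stay constant.
/ɢ/ is a voiced uvular stop. The preceding trigger /ʈ/ is retroflex, so /ɢ/ must become retroflex as well.
A voiced retroflex stop is [ɖ], so the surface segment is [ɖ].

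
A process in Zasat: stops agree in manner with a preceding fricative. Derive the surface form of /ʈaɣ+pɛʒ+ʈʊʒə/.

[ʈaɣɸɛʒʂʊʒə]

/p/ is a voiceless bilabial stop. The preceding trigger /ɣ/ is a fricative, so /p/ must become a fricative as well.
A voiceless bilabial fricative is [ɸ], so the surface segment is [ɸ].
The same rule applies at the second boundary: /ʈ/ → [ʂ] next to /ʒ/.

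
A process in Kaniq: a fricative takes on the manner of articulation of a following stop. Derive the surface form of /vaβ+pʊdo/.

The rule targets /β/ (voiced bilabial fricative), which sits before the trigger /p/ (stop).
A voiced bilabial stop is [b], so the surface segment is [b].

[vabpʊdo]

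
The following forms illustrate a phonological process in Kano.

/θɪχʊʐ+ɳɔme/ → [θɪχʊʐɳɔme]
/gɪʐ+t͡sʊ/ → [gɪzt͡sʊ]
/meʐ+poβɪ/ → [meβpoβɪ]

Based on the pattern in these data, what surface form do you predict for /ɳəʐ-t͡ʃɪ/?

[ɳəʒt͡ʃɪ]

The data show regressive place assimilation: /ʐ/ → [z] before /t͡s/; /ʐ/ → [β] before /p/. In each pair only place changes, matching the following consonant, while manner and voice stay constant.
No alternation appears in [θɪχʊʐɳɔme]: there the adjacent consonants already agree in place (/ʐ/ and /ɳ/ are both retroflex), so this form is consistent with the same rule.
/ʐ/ is a voiced retroflex fricative. The following trigger /t͡ʃ/ is postalveolar, so /ʐ/ must become postalveolar as well.
The voiced postalveolar fricative is [ʒ], so /ʐ/ → [ʒ].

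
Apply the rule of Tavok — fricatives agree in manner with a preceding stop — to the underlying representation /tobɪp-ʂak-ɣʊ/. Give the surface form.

/ʂ/ is a voiceless retroflex fricative. The preceding trigger /p/ is a stop, so /ʂ/ must become a stop as well.
Changing only its manner to stop gives [ʈ] — the voiceless retroflex stop.
The same rule applies at the second boundary: /ɣ/ → [g] next to /k/.

[tobɪpʈakgʊ]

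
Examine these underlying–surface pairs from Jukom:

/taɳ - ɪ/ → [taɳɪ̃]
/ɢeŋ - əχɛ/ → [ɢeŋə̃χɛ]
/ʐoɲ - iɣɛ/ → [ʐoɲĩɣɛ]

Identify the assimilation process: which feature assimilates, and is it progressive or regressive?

The vowel /ɪ/ surfaces as nasalised [ɪ̃] next to the preceding nasal /ɳ/ — it has acquired the [+nasal] feature of its neighbour.
Likewise in the remaining data: /ə/ → [ə̃] after /ŋ/; /i/ → [ĩ] after /ɲ/ — each time a vowel is nasalised next to a preceding nasal.
Because the conditioning nasal is to the left of the vowel that changes, the process is progressive (perseverative).

progressive nasality assimilation (vowel nasalisation)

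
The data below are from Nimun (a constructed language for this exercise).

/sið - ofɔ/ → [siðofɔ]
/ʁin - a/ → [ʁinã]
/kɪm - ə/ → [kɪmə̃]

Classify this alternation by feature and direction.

The vowel /a/ surfaces as nasalised [ã] next to the preceding nasal /n/ — it has acquired the [+nasal] feature of its neighbour.
Likewise in the remaining data: /ə/ → [ə̃] after /m/ — each time a vowel is nasalised next to a preceding nasal.
No change occurs in [siðofɔ] because the vowel at the boundary is adjacent to an oral consonant, not a nasal (/o/ next to /ð/).
Because the conditioning nasal is to the left of the vowel that changes, the process is progressive (perseverative).

progressive nasality assimilation (vowel nasalisation)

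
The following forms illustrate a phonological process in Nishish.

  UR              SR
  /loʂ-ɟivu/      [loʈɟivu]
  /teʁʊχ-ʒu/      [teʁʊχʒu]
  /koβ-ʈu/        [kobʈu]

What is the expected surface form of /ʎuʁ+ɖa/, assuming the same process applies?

The data show regressive manner assimilation: /ʂ/ → [ʈ] before /ɟ/; /β/ → [b] before /ʈ/. In each pair only manner changes, matching the following consonant, while place and voice stay constant.
No alternation appears in [teʁʊχʒu]: there the adjacent consonants already agree in manner (/χ/ and /ʒ/ are both fricatives), so this form is consistent with the same rule.
The rule targets /ʁ/ (voiced uvular fricative), which sits before the trigger /ɖ/ (stop).
A voiced uvular stop is [ɢ], so the surface segment is [ɢ].

[ʎuɢɖa]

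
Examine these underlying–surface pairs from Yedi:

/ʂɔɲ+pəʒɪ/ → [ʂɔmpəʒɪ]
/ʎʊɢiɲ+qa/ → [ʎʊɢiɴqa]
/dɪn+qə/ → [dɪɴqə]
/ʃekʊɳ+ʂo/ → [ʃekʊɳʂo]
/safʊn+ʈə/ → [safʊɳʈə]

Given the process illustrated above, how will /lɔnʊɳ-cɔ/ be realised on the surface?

The data show regressive place assimilation: /ɲ/ → [m] before /p/; /ɲ/ → [ɴ] before /q/; /n/ → [ɴ] before /q/; /n/ → [ɳ] before /ʈ/. In each pair only place changes, matching the following consonant, while manner and voice stay constant.
No alternation appears in [ʃekʊɳʂo]: there the adjacent consonants already agree in place (/ɳ/ and /ʂ/ are both retroflex), so this form is consistent with the same rule.
The rule targets /ɳ/ (voiced retroflex nasal), which sits before the trigger /c/ (palatal).
A voiced palatal nasal is [ɲ], so the surface segment is [ɲ].

[lɔnʊɲcɔ]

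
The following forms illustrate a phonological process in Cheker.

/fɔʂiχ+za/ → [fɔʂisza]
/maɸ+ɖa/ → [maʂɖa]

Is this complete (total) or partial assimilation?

Underlying /χ/ is realised as [s] next to /z/; /z/ itself does not change.
The change uvular → alveolar matches the place of the following /z/, identifying this as place assimilation.
Manner and voice are unchanged, so the assimilation is partial, not total.
Checking the remaining alternation: /ɸ/ → [ʂ] before /ɖ/ (bilabial → retroflex, matching retroflex) — only place changes, and always toward the following segment.

partial assimilation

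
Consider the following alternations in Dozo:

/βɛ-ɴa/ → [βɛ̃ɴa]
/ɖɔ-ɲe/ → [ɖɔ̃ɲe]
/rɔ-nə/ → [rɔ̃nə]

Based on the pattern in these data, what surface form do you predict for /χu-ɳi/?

[χũɳi]

The data show regressive nasality assimilation (vowel nasalisation): /ɛ/ → [ɛ̃] before /ɴ/; /ɔ/ → [ɔ̃] before /ɲ/; /ɔ/ → [ɔ̃] before /n/ — a vowel is nasalised by an immediately following nasal consonant.
The vowel /u/ is adjacent to the following nasal /ɳ/, so it acquires [+nasal] and surfaces as [ũ].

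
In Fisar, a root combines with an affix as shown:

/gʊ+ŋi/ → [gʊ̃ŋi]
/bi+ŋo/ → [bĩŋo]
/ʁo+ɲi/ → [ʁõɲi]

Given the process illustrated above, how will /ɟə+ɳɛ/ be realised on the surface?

The data show regressive nasality assimilation (vowel nasalisation): /ʊ/ → [ʊ̃] before /ŋ/; /i/ → [ĩ] before /ŋ/; /o/ → [õ] before /ɲ/ — a vowel is nasalised by an immediately following nasal consonant.
/ə/ sits next to the nasal /ɳ/ and is therefore nasalised to [ə̃].

[ɟə̃ɳɛ]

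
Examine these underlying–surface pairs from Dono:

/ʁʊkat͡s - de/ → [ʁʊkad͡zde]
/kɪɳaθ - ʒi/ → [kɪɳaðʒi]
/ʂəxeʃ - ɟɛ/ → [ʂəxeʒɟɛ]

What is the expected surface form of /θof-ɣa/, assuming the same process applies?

[θovɣa]

The data show regressive voicing assimilation: /t͡s/ → [d͡z] before /d/; /θ/ → [ð] before /ʒ/; /ʃ/ → [ʒ] before /ɟ/. In each pair only voicing changes, matching the following consonant, while place and manner stay constant.
The rule targets /f/ (voiceless labiodental fricative), which sits before the trigger /ɣ/ (voiced).
The voiced labiodental fricative is [v], so /f/ → [v].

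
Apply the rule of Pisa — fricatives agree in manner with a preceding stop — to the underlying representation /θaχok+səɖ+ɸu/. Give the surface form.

The rule targets /s/ (voiceless alveolar fricative), which sits after the trigger /k/ (stop).
A voiceless alveolar stop is [t], so the surface segment is [t].
At the second juncture, /ɸ/ likewise becomes [p] adjacent to /ɖ/.

[θaχoktəɖpu]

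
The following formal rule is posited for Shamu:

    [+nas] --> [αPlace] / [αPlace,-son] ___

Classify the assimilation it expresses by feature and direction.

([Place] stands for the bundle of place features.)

The shared variable α links the value of the place features (abbreviated [Place]) on the target to the same value on the neighbouring segment, so place is the feature that assimilates.
The conditioning segment sits to the left of the focus bar, meaning the trigger precedes the segment that changes — progressive assimilation.

progressive place assimilation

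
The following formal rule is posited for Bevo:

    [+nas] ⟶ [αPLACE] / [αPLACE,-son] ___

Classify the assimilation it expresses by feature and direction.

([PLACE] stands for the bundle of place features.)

progressive place assimilation

The rule copies the place features (abbreviated [PLACE]) from the environment onto the target, so the assimilating feature is place.
Since the environment is written before the underscore, the trigger precedes the target; the direction is progressive.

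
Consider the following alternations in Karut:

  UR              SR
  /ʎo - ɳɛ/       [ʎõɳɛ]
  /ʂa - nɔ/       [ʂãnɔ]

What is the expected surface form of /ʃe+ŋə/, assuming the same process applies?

[ʃẽŋə]

The data show regressive nasality assimilation (vowel nasalisation): /o/ → [õ] before /ɳ/; /a/ → [ã] before /n/ — a vowel is nasalised by an immediately following nasal consonant.
The vowel /e/ is adjacent to the following nasal /ŋ/, so it acquires [+nasal] and surfaces as [ẽ].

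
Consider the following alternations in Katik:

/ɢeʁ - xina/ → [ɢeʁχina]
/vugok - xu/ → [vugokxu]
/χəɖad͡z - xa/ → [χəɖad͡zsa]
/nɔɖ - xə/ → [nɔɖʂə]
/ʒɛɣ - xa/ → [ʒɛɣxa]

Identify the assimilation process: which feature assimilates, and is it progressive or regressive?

progressive place assimilation

Underlying /x/ is realised as [χ] next to /ʁ/; /ʁ/ itself does not change.
/x/ is velar while /ʁ/ is uvular; the output [χ] is uvular, matching the trigger — so the feature that spreads is place.
Manner and voice are unchanged, so the assimilation is partial, not total.
Checking the remaining alternations: /x/ → [s] after /d͡z/ (velar → alveolar, matching alveolar); /x/ → [ʂ] after /ɖ/ (velar → retroflex, matching retroflex) — only place changes, and always toward the preceding segment.
No alternation appears in [vugokxu], [ʒɛɣxa]: there the adjacent consonants already agree in place (/x/ and /k/ are both velar; /x/ and /ɣ/ are both velar), so these forms are consistent with the same rule.
The trigger is the preceding segment, so the direction is progressive (perseverative).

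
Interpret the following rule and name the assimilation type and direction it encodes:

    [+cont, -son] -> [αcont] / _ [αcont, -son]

regressive manner assimilation

The rule copies [cont] (continuancy) from the environment onto the target fricatives; since [±cont] encodes the stop/fricative manner contrast, the assimilating dimension is manner.
The conditioning segment sits to the right of the focus bar, meaning the trigger follows the segment that changes — regressive assimilation.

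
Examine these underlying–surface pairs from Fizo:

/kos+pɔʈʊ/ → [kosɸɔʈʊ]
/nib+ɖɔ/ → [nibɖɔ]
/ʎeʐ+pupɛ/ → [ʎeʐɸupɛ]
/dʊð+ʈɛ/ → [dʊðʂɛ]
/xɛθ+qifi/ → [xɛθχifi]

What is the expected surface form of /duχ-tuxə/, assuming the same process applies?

The data show progressive manner assimilation: /p/ → [ɸ] after /s/; /p/ → [ɸ] after /ʐ/; /ʈ/ → [ʂ] after /ð/; /q/ → [χ] after /θ/. In each pair only manner changes, matching the preceding consonant, while place and voice stay constant.
Nothing changes in [nibɖɔ]: there the adjacent consonants already agree in manner (/ɖ/ and /b/ are both stops), so this form is consistent with the same rule.
/t/ is a voiceless alveolar stop. The preceding trigger /χ/ is a fricative, so /t/ must become a fricative as well.
A voiceless alveolar fricative is [s], so the surface segment is [s].

[duχsuxə]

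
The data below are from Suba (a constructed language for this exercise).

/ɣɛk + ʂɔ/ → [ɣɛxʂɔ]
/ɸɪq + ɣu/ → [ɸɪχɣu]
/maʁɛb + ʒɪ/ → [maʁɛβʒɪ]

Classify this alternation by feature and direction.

regressive manner assimilation

Comparing underlying and surface forms, /k/ → [x] is the alternation; the neighbouring /ʂ/ is constant.
/k/ is a stop while /ʂ/ is a fricative; the output [x] is a fricative, matching the trigger — so the feature that spreads is manner.
Place and voice are unchanged, so the assimilation is partial, not total.
The other alternating forms pattern the same way: /q/ → [χ] before /ɣ/ (stop → fricative, matching a fricative); /b/ → [β] before /ʒ/ (stop → fricative, matching a fricative) — only manner changes, and always toward the following segment.
Since the segment that changes precedes the conditioning segment, the assimilation is regressive.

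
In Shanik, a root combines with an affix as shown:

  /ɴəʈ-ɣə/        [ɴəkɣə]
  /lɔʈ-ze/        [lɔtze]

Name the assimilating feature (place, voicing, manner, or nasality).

place

Comparing underlying and surface forms, /ʈ/ → [k] is the alternation; the neighbouring /ɣ/ is constant.
The change retroflex → velar matches the place of the following /ɣ/, identifying this as place assimilation.
Checking the remaining alternation: /ʈ/ → [t] before /z/ (retroflex → alveolar, matching alveolar) — only place changes, and always toward the following segment.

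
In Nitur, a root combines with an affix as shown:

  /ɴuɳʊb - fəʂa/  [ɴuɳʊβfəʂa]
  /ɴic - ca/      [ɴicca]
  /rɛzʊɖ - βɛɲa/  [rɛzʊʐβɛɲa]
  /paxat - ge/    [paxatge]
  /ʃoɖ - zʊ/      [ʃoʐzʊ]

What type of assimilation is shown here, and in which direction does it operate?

The segment that alternates is /b/, which surfaces as [β] when adjacent to /f/.
/b/ is a stop while /f/ is a fricative; the output [β] is a fricative, matching the trigger — so the feature that spreads is manner.
Place and voice are unchanged, so the assimilation is partial, not total.
Checking the remaining alternations: /ɖ/ → [ʐ] before /β/ (stop → fricative, matching a fricative); /ɖ/ → [ʐ] before /z/ (stop → fricative, matching a fricative) — only manner changes, and always toward the following segment.
Nothing changes in [ɴicca], [paxatge]: there the adjacent consonants already agree in manner (/c/ and /c/ are both stops; /t/ and /g/ are both stops), so these forms are consistent with the same rule.
Since the segment that changes precedes the conditioning segment, the assimilation is regressive.

regressive manner assimilation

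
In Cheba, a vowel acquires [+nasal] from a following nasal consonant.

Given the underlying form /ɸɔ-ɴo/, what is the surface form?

[ɸɔ̃ɴo]

/ɔ/ sits next to the nasal /ɴ/ and is therefore nasalised to [ɔ̃].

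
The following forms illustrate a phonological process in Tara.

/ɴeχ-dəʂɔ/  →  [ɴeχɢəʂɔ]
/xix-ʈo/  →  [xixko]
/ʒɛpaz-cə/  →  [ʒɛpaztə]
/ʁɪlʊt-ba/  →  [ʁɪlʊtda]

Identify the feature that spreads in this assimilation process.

Underlying /d/ is realised as [ɢ] next to /χ/; /χ/ itself does not change.
/d/ is alveolar while /χ/ is uvular; the output [ɢ] is uvular, matching the trigger — so the feature that spreads is place.
Checking the remaining alternations: /ʈ/ → [k] after /x/ (retroflex → velar, matching velar); /c/ → [t] after /z/ (palatal → alveolar, matching alveolar); /b/ → [d] after /t/ (bilabial → alveolar, matching alveolar) — only place changes, and always toward the preceding segment.

place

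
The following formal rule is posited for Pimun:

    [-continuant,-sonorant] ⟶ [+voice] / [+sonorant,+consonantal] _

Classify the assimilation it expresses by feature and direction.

The structural change is [+voice], and the conditioning segment [+sonorant,+consonantal] (a sonorant consonant) is itself voiced, so the target comes to share the voicing of its neighbour — voicing assimilation.
Since the environment is written before the underscore, the trigger precedes the target; the direction is progressive.

progressive voicing assimilation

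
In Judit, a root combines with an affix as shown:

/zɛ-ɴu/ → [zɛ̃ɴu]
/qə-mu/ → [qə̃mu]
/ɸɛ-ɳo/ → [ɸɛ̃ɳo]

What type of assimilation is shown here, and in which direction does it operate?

The vowel /ɛ/ surfaces as nasalised [ɛ̃] next to the following nasal /ɴ/ — it has acquired the [+nasal] feature of its neighbour.
Likewise in the remaining data: /ə/ → [ə̃] before /m/; /ɛ/ → [ɛ̃] before /ɳ/ — each time a vowel is nasalised next to a following nasal.
Because the conditioning nasal is to the right of the vowel that changes, the process is regressive (anticipatory).

regressive nasality assimilation (vowel nasalisation)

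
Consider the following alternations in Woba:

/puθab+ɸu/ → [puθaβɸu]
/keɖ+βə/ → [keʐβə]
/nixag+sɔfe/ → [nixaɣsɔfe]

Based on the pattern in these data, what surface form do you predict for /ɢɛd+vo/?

[ɢɛzvo]

The data show regressive manner assimilation: /b/ → [β] before /ɸ/; /ɖ/ → [ʐ] before /β/; /g/ → [ɣ] before /s/. In each pair only manner changes, matching the following consonant, while place and voice stay constant.
The rule targets /d/ (voiced alveolar stop), which sits before the trigger /v/ (fricative).
The voiced alveolar fricative is [z], so /d/ → [z].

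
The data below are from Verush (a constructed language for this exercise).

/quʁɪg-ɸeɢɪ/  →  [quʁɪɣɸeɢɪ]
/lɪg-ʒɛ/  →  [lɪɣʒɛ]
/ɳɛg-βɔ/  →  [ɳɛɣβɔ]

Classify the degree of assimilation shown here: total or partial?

Underlying /g/ is realised as [ɣ] next to /ɸ/; /ɸ/ itself does not change.
The change stop → fricative matches the manner of the following /ɸ/, identifying this as manner assimilation.
Place and voice are unchanged, so the assimilation is partial, not total.
The other alternating forms pattern the same way: /g/ → [ɣ] before /ʒ/ (stop → fricative, matching a fricative); /g/ → [ɣ] before /β/ (stop → fricative, matching a fricative) — only manner changes, and always toward the following segment.

partial assimilation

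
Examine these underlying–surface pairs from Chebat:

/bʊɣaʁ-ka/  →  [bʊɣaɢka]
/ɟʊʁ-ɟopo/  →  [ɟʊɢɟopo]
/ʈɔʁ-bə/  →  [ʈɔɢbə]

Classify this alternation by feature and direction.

Comparing underlying and surface forms, /ʁ/ → [ɢ] is the alternation; the neighbouring /k/ is constant.
/ʁ/ is a fricative while /k/ is a stop; the output [ɢ] is a stop, matching the trigger — so the feature that spreads is manner.
Place and voice are unchanged, so the assimilation is partial, not total.
The same holds elsewhere in the data: /ʁ/ → [ɢ] before /ɟ/ (fricative → stop, matching a stop); /ʁ/ → [ɢ] before /b/ (fricative → stop, matching a stop) — only manner changes, and always toward the following segment.
Since the segment that changes precedes the conditioning segment, the assimilation is regressive.

regressive manner assimilation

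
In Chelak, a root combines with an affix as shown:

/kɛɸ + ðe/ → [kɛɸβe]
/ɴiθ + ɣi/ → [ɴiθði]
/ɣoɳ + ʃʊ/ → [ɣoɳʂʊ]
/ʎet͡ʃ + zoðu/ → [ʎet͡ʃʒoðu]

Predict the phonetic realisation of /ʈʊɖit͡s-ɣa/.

[ʈʊɖit͡sza]

The data show progressive place assimilation: /ð/ → [β] after /ɸ/; /ɣ/ → [ð] after /θ/; /ʃ/ → [ʂ] after /ɳ/; /z/ → [ʒ] after /t͡ʃ/. In each pair only place changes, matching the preceding consonant, while manner and voice stay constant.
The rule targets /ɣ/ (voiced velar fricative), which sits after the trigger /t͡s/ (alveolar).
A voiced alveolar fricative is [z], so the surface segment is [z].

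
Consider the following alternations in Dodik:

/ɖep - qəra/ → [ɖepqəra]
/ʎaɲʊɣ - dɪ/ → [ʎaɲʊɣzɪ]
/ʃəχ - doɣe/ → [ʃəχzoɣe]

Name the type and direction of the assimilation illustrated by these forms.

progressive manner assimilation

The segment that alternates is /d/, which surfaces as [z] when adjacent to /ɣ/.
The change stop → fricative matches the manner of the preceding /ɣ/, identifying this as manner assimilation.
Place and voice are unchanged, so the assimilation is partial, not total.
The other alternating form patterns the same way: /d/ → [z] after /χ/ (stop → fricative, matching a fricative) — only manner changes, and always toward the preceding segment.
Nothing changes in [ɖepqəra]: there the adjacent consonants already agree in manner (/q/ and /p/ are both stops), so this form is consistent with the same rule.
The trigger is the preceding segment, so the direction is progressive (perseverative).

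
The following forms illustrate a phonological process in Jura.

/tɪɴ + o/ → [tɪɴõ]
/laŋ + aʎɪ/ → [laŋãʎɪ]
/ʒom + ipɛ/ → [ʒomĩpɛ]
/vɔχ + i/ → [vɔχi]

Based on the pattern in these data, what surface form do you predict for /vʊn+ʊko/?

The data show progressive nasality assimilation (vowel nasalisation): /o/ → [õ] after /ɴ/; /a/ → [ã] after /ŋ/; /i/ → [ĩ] after /m/ — a vowel is nasalised by an immediately preceding nasal consonant.
No change occurs in [vɔχi] because the vowel at the boundary is adjacent to an oral consonant, not a nasal (/i/ next to /χ/).
/ʊ/ sits next to the nasal /n/ and is therefore nasalised to [ʊ̃].

[vʊnʊ̃ko]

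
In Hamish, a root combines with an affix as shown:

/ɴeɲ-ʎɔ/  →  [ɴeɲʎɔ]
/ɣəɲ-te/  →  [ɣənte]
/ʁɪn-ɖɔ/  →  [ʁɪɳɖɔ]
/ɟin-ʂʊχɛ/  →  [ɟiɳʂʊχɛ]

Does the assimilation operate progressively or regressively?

The segment that alternates is /ɲ/, which surfaces as [n] when adjacent to /t/.
/ɲ/ is palatal while /t/ is alveolar; the output [n] is alveolar, matching the trigger — so the feature that spreads is place.
The other alternating forms pattern the same way: /n/ → [ɳ] before /ɖ/ (alveolar → retroflex, matching retroflex); /n/ → [ɳ] before /ʂ/ (alveolar → retroflex, matching retroflex) — only place changes, and always toward the following segment.
Nothing changes in [ɴeɲʎɔ]: there the adjacent consonants already agree in place (/ɲ/ and /ʎ/ are both palatal), so this form is consistent with the same rule.
The trigger is the following segment, so the direction is regressive (anticipatory).

regressive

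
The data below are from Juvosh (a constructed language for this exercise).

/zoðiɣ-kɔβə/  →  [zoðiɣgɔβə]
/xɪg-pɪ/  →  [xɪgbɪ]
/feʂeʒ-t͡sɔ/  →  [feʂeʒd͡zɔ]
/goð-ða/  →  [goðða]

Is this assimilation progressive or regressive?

Underlying /k/ is realised as [g] next to /ɣ/; /ɣ/ itself does not change.
/k/ is voiceless while /ɣ/ is voiced; the output [g] is voiced, matching the trigger — so the feature that spreads is voicing.
Checking the remaining alternations: /p/ → [b] after /g/ (voiceless → voiced, matching voiced); /t͡s/ → [d͡z] after /ʒ/ (voiceless → voiced, matching voiced) — only voicing changes, and always toward the preceding segment.
Nothing changes in [goðða]: there the adjacent consonants already agree in voicing (/ð/ and /ð/ are both voiced), so this form is consistent with the same rule.
The trigger is the preceding segment, so the direction is progressive (perseverative).

progressive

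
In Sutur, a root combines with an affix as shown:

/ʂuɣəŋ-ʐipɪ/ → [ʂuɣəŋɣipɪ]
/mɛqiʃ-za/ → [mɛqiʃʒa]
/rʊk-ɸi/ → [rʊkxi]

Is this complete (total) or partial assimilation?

partial assimilation

Comparing underlying and surface forms, /ʐ/ → [ɣ] is the alternation; the neighbouring /ŋ/ is constant.
The change retroflex → velar matches the place of the preceding /ŋ/, identifying this as place assimilation.
Manner and voice are unchanged, so the assimilation is partial, not total.
The other alternating forms pattern the same way: /z/ → [ʒ] after /ʃ/ (alveolar → postalveolar, matching postalveolar); /ɸ/ → [x] after /k/ (bilabial → velar, matching velar) — only place changes, and always toward the preceding segment.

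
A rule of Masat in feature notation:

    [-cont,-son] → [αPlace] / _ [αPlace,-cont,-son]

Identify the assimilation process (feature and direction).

The shared variable α links the value of the place features (abbreviated [Place]) on the target to the same value on the neighbouring segment, so place is the feature that assimilates.
The conditioning segment sits to the right of the focus bar, meaning the trigger follows the segment that changes — regressive assimilation.

regressive place assimilation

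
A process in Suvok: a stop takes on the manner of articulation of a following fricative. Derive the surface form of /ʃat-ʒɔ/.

The rule targets /t/ (voiceless alveolar stop), which sits before the trigger /ʒ/ (fricative).
The voiceless alveolar fricative is [s], so /t/ → [s].

[ʃasʒɔ]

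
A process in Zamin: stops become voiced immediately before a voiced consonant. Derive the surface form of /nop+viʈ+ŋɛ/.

[nobviɖŋɛ]

/p/ is a voiceless bilabial stop. The following trigger /v/ is voiced, so /p/ must become voiced as well.
A voiced bilabial stop is [b], so the surface segment is [b].
The same rule applies at the second boundary: /ʈ/ → [ɖ] next to /ŋ/.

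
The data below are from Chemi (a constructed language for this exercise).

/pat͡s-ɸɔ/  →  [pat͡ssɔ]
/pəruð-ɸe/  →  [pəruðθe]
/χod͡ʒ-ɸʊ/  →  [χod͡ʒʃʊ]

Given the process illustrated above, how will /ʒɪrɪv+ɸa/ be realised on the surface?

[ʒɪrɪvfa]

The data show progressive place assimilation: /ɸ/ → [s] after /t͡s/; /ɸ/ → [θ] after /ð/; /ɸ/ → [ʃ] after /d͡ʒ/. In each pair only place changes, matching the preceding consonant, while manner and voice stay constant.
/ɸ/ is a voiceless bilabial fricative. The preceding trigger /v/ is labiodental, so /ɸ/ must become labiodental as well.
The voiceless labiodental fricative is [f], so /ɸ/ → [f].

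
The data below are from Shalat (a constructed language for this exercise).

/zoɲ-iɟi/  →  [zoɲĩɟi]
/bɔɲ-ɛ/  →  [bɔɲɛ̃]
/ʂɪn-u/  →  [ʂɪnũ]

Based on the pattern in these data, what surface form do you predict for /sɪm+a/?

The data show progressive nasality assimilation (vowel nasalisation): /i/ → [ĩ] after /ɲ/; /ɛ/ → [ɛ̃] after /ɲ/; /u/ → [ũ] after /n/ — a vowel is nasalised by an immediately preceding nasal consonant.
The vowel /a/ is adjacent to the preceding nasal /m/, so it acquires [+nasal] and surfaces as [ã].

[sɪmã]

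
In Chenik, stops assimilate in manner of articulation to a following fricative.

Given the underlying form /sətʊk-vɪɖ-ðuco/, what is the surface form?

[sətʊxvɪʐðuco]

The rule targets /k/ (voiceless velar stop), which sits before the trigger /v/ (fricative).
A voiceless velar fricative is [x], so the surface segment is [x].
The same rule applies at the second boundary: /ɖ/ → [ʐ] next to /ð/.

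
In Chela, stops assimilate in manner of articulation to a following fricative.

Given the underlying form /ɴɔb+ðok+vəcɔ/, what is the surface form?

[ɴɔβðoxvəcɔ]

The rule targets /b/ (voiced bilabial stop), which sits before the trigger /ð/ (fricative).
The voiced bilabial fricative is [β], so /b/ → [β].
At the second juncture, /k/ likewise becomes [x] adjacent to /v/.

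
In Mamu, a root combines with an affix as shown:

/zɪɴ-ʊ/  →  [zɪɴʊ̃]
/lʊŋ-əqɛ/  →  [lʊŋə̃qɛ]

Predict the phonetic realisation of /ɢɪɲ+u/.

[ɢɪɲũ]

The data show progressive nasality assimilation (vowel nasalisation): /ʊ/ → [ʊ̃] after /ɴ/; /ə/ → [ə̃] after /ŋ/ — a vowel is nasalised by an immediately preceding nasal consonant.
The vowel /u/ is adjacent to the preceding nasal /ɲ/, so it acquires [+nasal] and surfaces as [ũ].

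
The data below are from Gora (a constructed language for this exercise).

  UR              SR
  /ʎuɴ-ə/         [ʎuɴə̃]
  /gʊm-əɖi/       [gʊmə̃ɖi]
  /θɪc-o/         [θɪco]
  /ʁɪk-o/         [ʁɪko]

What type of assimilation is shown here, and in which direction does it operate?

The vowel /ə/ surfaces as nasalised [ə̃] next to the preceding nasal /ɴ/ — it has acquired the [+nasal] feature of its neighbour.
Likewise in the remaining data: /ə/ → [ə̃] after /m/ — each time a vowel is nasalised next to a preceding nasal.
No change occurs in [θɪco], [ʁɪko] because the vowel at the boundary is adjacent to an oral consonant, not a nasal (/o/ next to /c/; /o/ next to /k/).
Because the conditioning nasal is to the left of the vowel that changes, the process is progressive (perseverative).

progressive nasality assimilation (vowel nasalisation)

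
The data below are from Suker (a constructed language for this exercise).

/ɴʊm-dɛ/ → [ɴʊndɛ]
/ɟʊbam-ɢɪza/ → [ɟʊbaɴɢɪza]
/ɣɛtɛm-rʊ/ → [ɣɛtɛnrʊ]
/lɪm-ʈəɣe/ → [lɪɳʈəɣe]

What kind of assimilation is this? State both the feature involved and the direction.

regressive place assimilation

Underlying /m/ is realised as [n] next to /d/; /d/ itself does not change.
/m/ is bilabial while /d/ is alveolar; the output [n] is alveolar, matching the trigger — so the feature that spreads is place.
Manner and voice are unchanged, so the assimilation is partial, not total.
Checking the remaining alternations: /m/ → [ɴ] before /ɢ/ (bilabial → uvular, matching uvular); /m/ → [n] before /r/ (bilabial → alveolar, matching alveolar); /m/ → [ɳ] before /ʈ/ (bilabial → retroflex, matching retroflex) — only place changes, and always toward the following segment.
Since the segment that changes precedes the conditioning segment, the assimilation is regressive.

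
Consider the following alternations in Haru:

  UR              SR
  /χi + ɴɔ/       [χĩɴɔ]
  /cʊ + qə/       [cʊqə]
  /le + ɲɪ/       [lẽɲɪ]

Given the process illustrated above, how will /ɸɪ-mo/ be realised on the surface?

[ɸɪ̃mo]

The data show regressive nasality assimilation (vowel nasalisation): /i/ → [ĩ] before /ɴ/; /e/ → [ẽ] before /ɲ/ — a vowel is nasalised by an immediately following nasal consonant.
No change occurs in [cʊqə] because the vowel at the boundary is adjacent to an oral consonant, not a nasal (/ʊ/ next to /q/).
/ɪ/ sits next to the nasal /m/ and is therefore nasalised to [ɪ̃].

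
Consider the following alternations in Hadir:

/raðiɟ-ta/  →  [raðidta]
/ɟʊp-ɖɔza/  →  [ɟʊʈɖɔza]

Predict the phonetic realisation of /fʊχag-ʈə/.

The data show regressive place assimilation: /ɟ/ → [d] before /t/; /p/ → [ʈ] before /ɖ/. In each pair only place changes, matching the following consonant, while manner and voice stay constant.
The rule targets /g/ (voiced velar stop), which sits before the trigger /ʈ/ (retroflex).
Changing only its place to retroflex gives [ɖ] — the voiced retroflex stop.

[fʊχaɖʈə]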